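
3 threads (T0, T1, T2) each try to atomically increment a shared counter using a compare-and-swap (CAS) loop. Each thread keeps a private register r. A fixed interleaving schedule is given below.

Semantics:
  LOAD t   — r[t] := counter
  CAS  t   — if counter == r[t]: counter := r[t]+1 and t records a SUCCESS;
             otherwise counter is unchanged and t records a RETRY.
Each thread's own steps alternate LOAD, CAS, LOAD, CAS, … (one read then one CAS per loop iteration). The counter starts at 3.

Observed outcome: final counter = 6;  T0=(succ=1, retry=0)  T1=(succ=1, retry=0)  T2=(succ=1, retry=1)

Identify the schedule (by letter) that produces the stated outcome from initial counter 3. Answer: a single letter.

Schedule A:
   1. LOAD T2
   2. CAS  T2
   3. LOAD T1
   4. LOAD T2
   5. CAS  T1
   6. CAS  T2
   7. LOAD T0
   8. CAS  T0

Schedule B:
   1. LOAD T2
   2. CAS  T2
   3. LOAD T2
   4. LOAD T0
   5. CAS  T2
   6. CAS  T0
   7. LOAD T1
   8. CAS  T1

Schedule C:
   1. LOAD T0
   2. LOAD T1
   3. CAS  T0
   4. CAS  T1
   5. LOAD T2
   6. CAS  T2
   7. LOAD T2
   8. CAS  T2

Tracing schedule A:
step 1: T2 LOAD ⇒ load; ctr=3 reg=3
step 2: T2 CAS ⇒ ok; ctr=4 reg=3
step 3: T1 LOAD ⇒ load; ctr=4 reg=4
step 4: T2 LOAD ⇒ load; ctr=4 reg=4
step 5: T1 CAS ⇒ ok; ctr=5 reg=4
step 6: T2 CAS ⇒ retry; ctr=5 reg=4
step 7: T0 LOAD ⇒ load; ctr=5 reg=5
step 8: T0 CAS ⇒ ok; ctr=6 reg=5

A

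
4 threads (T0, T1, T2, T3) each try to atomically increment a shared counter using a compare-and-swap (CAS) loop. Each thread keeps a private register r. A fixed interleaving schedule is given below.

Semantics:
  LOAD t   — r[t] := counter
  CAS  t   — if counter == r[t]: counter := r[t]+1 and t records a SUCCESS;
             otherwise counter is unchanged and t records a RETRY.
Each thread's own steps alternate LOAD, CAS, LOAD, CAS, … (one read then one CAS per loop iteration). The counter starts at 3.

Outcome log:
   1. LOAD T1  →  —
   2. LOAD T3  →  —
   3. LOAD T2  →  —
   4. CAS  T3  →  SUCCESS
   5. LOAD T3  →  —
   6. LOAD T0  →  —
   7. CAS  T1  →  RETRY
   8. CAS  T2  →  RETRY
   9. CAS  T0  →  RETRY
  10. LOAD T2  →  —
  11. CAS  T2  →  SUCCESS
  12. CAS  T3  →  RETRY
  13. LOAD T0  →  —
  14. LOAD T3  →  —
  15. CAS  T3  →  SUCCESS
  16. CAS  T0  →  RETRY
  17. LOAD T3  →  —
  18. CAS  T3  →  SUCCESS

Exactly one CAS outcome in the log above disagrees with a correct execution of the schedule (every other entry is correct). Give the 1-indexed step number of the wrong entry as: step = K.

step = 9

Correct run:
1. LOAD T1 → mem=3 r[T1]=3 [LOAD]
2. LOAD T3 → mem=3 r[T3]=3 [LOAD]
3. LOAD T2 → mem=3 r[T2]=3 [LOAD]
4. CAS T3 → mem=4 r[T3]=3 [OK]
5. LOAD T3 → mem=4 r[T3]=4 [LOAD]
6. LOAD T0 → mem=4 r[T0]=4 [LOAD]
7. CAS T1 → mem=4 r[T1]=3 [RETRY]
8. CAS T2 → mem=4 r[T2]=3 [RETRY]
9. CAS T0 → mem=5 r[T0]=4 [OK]
10. LOAD T2 → mem=5 r[T2]=5 [LOAD]
11. CAS T2 → mem=6 r[T2]=5 [OK]
12. CAS T3 → mem=6 r[T3]=4 [RETRY]
13. LOAD T0 → mem=6 r[T0]=6 [LOAD]
14. LOAD T3 → mem=6 r[T3]=6 [LOAD]
15. CAS T3 → mem=7 r[T3]=6 [OK]
16. CAS T0 → mem=7 r[T0]=6 [RETRY]
17. LOAD T3 → mem=7 r[T3]=7 [LOAD]
18. CAS T3 → mem=8 r[T3]=7 [OK]
Mismatch at 9.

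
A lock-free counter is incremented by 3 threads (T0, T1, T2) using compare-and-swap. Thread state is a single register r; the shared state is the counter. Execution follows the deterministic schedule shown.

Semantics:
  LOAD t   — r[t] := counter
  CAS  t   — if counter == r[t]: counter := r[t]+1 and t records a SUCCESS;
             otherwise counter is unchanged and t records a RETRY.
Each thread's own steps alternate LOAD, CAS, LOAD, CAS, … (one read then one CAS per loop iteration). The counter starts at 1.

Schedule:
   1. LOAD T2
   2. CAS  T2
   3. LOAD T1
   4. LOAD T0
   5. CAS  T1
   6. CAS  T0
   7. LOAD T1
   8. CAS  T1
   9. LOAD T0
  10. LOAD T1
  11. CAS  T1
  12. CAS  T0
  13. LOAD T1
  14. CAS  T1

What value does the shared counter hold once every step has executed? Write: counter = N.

1. LOAD T2 → mem=1 r[T2]=1 [LOAD]
2. CAS T2 → mem=2 r[T2]=1 [OK]
3. LOAD T1 → mem=2 r[T1]=2 [LOAD]
4. LOAD T0 → mem=2 r[T0]=2 [LOAD]
5. CAS T1 → mem=3 r[T1]=2 [OK]
6. CAS T0 → mem=3 r[T0]=2 [RETRY]
7. LOAD T1 → mem=3 r[T1]=3 [LOAD]
8. CAS T1 → mem=4 r[T1]=3 [OK]
9. LOAD T0 → mem=4 r[T0]=4 [LOAD]
10. LOAD T1 → mem=4 r[T1]=4 [LOAD]
11. CAS T1 → mem=5 r[T1]=4 [OK]
12. CAS T0 → mem=5 r[T0]=4 [RETRY]
13. LOAD T1 → mem=5 r[T1]=5 [LOAD]
14. CAS T1 → mem=6 r[T1]=5 [OK]

counter = 6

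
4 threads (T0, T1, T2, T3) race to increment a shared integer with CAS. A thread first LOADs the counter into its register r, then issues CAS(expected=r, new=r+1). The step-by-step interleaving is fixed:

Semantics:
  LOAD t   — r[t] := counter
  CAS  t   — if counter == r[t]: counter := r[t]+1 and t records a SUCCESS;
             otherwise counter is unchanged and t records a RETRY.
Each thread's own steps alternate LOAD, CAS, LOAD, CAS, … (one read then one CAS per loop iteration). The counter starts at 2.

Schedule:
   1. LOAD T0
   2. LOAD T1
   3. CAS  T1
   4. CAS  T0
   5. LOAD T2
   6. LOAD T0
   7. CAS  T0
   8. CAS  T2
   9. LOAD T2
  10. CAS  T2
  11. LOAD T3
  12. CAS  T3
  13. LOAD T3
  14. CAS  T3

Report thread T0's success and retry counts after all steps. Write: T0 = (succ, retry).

T0 = (1, 1)

step 1: T0 LOAD ⇒ load; ctr=2 reg=2
step 2: T1 LOAD ⇒ load; ctr=2 reg=2
step 3: T1 CAS ⇒ ok; ctr=3 reg=2
step 4: T0 CAS ⇒ retry; ctr=3 reg=2
step 5: T2 LOAD ⇒ load; ctr=3 reg=3
step 6: T0 LOAD ⇒ load; ctr=3 reg=3
step 7: T0 CAS ⇒ ok; ctr=4 reg=3
step 8: T2 CAS ⇒ retry; ctr=4 reg=3
step 9: T2 LOAD ⇒ load; ctr=4 reg=4
step 10: T2 CAS ⇒ ok; ctr=5 reg=4
step 11: T3 LOAD ⇒ load; ctr=5 reg=5
step 12: T3 CAS ⇒ ok; ctr=6 reg=5
step 13: T3 LOAD ⇒ load; ctr=6 reg=6
step 14: T3 CAS ⇒ ok; ctr=7 reg=6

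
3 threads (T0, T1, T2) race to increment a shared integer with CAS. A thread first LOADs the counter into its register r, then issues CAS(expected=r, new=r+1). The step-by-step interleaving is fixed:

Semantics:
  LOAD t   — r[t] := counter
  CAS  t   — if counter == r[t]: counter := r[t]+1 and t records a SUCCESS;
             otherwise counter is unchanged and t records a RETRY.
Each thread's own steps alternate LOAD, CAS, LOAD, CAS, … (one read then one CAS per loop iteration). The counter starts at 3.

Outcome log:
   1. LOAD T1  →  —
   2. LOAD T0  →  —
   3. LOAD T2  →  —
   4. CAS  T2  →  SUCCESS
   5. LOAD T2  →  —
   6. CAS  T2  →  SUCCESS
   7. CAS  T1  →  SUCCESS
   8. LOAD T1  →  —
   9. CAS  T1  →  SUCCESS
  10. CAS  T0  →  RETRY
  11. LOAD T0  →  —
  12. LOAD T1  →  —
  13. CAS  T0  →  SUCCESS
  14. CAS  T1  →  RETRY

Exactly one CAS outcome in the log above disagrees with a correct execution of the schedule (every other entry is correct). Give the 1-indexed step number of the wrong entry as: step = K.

Reference trace:
1. LOAD T1 → mem=3 r[T1]=3 [LOAD]
2. LOAD T0 → mem=3 r[T0]=3 [LOAD]
3. LOAD T2 → mem=3 r[T2]=3 [LOAD]
4. CAS T2 → mem=4 r[T2]=3 [OK]
5. LOAD T2 → mem=4 r[T2]=4 [LOAD]
6. CAS T2 → mem=5 r[T2]=4 [OK]
7. CAS T1 → mem=5 r[T1]=3 [RETRY]
8. LOAD T1 → mem=5 r[T1]=5 [LOAD]
9. CAS T1 → mem=6 r[T1]=5 [OK]
10. CAS T0 → mem=6 r[T0]=3 [RETRY]
11. LOAD T0 → mem=6 r[T0]=6 [LOAD]
12. LOAD T1 → mem=6 r[T1]=6 [LOAD]
13. CAS T0 → mem=7 r[T0]=6 [OK]
14. CAS T1 → mem=7 r[T1]=6 [RETRY]
Flip is step 7.

step = 7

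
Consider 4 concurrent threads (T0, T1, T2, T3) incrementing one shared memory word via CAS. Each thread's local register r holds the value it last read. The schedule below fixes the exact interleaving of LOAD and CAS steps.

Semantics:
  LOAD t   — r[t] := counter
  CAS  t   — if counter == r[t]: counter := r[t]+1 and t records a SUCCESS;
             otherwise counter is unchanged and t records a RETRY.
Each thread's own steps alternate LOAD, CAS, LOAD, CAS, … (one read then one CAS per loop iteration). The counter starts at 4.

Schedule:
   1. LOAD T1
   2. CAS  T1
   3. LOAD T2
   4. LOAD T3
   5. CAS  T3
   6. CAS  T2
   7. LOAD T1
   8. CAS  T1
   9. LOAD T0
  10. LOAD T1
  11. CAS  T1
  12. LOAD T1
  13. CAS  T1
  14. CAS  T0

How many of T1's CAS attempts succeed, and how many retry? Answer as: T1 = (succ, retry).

T1 = (4, 0)

1. LOAD T1 → mem=4 r[T1]=4 [LOAD]
2. CAS T1 → mem=5 r[T1]=4 [OK]
3. LOAD T2 → mem=5 r[T2]=5 [LOAD]
4. LOAD T3 → mem=5 r[T3]=5 [LOAD]
5. CAS T3 → mem=6 r[T3]=5 [OK]
6. CAS T2 → mem=6 r[T2]=5 [RETRY]
7. LOAD T1 → mem=6 r[T1]=6 [LOAD]
8. CAS T1 → mem=7 r[T1]=6 [OK]
9. LOAD T0 → mem=7 r[T0]=7 [LOAD]
10. LOAD T1 → mem=7 r[T1]=7 [LOAD]
11. CAS T1 → mem=8 r[T1]=7 [OK]
12. LOAD T1 → mem=8 r[T1]=8 [LOAD]
13. CAS T1 → mem=9 r[T1]=8 [OK]
14. CAS T0 → mem=9 r[T0]=7 [RETRY]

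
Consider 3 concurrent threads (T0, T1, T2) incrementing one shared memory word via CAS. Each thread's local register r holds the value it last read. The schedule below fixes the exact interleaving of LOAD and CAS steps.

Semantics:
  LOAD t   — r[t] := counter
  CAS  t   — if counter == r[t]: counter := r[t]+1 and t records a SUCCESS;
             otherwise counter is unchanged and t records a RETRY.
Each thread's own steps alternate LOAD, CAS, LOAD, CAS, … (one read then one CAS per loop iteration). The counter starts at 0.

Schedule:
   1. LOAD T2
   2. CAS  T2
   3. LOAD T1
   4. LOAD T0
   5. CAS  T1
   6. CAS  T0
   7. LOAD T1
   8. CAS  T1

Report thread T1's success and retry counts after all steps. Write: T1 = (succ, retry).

   1) LOAD T2:  M=0  r_T2=0
   2) CAS  T2:  M=1  r_T2=0 ✓
   3) LOAD T1:  M=1  r_T1=1
   4) LOAD T0:  M=1  r_T0=1
   5) CAS  T1:  M=2  r_T1=1 ✓
   6) CAS  T0:  M=2  r_T0=1 ✗
   7) LOAD T1:  M=2  r_T1=2
   8) CAS  T1:  M=3  r_T1=2 ✓

T1 = (2, 0)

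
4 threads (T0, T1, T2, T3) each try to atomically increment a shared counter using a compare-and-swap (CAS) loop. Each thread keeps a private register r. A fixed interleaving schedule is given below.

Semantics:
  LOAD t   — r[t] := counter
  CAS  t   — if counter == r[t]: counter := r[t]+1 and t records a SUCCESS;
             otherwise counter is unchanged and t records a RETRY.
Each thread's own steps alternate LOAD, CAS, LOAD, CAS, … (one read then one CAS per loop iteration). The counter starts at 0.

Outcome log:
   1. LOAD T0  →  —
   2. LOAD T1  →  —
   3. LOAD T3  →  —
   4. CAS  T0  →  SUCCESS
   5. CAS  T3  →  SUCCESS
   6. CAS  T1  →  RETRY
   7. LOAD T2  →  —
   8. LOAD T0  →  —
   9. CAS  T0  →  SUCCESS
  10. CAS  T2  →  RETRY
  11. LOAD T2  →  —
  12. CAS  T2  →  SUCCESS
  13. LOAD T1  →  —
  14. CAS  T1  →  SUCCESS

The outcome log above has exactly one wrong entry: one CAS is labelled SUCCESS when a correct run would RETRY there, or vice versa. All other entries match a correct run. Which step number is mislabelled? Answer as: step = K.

Reference trace:
T0 LOAD — after: cnt=0, r=0 — load
T1 LOAD — after: cnt=0, r=0 — load
T3 LOAD — after: cnt=0, r=0 — load
T0 CAS — after: cnt=1, r=0 — ok
T3 CAS — after: cnt=1, r=0 — retry
T1 CAS — after: cnt=1, r=0 — retry
T2 LOAD — after: cnt=1, r=1 — load
T0 LOAD — after: cnt=1, r=1 — load
T0 CAS — after: cnt=2, r=1 — ok
T2 CAS — after: cnt=2, r=1 — retry
T2 LOAD — after: cnt=2, r=2 — load
T2 CAS — after: cnt=3, r=2 — ok
T1 LOAD — after: cnt=3, r=3 — load
T1 CAS — after: cnt=4, r=3 — ok
Log disagrees first at step 5.

step = 5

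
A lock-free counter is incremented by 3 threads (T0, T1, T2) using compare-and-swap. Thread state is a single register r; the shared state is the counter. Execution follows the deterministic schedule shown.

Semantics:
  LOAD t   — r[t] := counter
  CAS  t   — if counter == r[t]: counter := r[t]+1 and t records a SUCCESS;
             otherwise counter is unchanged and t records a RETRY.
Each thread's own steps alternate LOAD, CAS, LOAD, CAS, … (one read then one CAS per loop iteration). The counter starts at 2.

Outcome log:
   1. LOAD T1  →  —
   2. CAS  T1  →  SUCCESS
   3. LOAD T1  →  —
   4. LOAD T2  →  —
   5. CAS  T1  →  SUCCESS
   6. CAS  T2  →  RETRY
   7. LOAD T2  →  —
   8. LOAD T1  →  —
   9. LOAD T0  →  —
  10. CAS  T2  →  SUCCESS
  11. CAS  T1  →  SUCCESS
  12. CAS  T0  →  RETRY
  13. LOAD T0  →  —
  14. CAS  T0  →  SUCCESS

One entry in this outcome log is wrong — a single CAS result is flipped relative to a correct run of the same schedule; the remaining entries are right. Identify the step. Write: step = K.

Re-executing:
[1] T1.load  rd  (counter 2, T1.r 2)
[2] T1.cas  hit  (counter 3, T1.r 2)
[3] T1.load  rd  (counter 3, T1.r 3)
[4] T2.load  rd  (counter 3, T2.r 3)
[5] T1.cas  hit  (counter 4, T1.r 3)
[6] T2.cas  miss  (counter 4, T2.r 3)
[7] T2.load  rd  (counter 4, T2.r 4)
[8] T1.load  rd  (counter 4, T1.r 4)
[9] T0.load  rd  (counter 4, T0.r 4)
[10] T2.cas  hit  (counter 5, T2.r 4)
[11] T1.cas  miss  (counter 5, T1.r 4)
[12] T0.cas  miss  (counter 5, T0.r 4)
[13] T0.load  rd  (counter 5, T0.r 5)
[14] T0.cas  hit  (counter 6, T0.r 5)
Mismatch at 11.

step = 11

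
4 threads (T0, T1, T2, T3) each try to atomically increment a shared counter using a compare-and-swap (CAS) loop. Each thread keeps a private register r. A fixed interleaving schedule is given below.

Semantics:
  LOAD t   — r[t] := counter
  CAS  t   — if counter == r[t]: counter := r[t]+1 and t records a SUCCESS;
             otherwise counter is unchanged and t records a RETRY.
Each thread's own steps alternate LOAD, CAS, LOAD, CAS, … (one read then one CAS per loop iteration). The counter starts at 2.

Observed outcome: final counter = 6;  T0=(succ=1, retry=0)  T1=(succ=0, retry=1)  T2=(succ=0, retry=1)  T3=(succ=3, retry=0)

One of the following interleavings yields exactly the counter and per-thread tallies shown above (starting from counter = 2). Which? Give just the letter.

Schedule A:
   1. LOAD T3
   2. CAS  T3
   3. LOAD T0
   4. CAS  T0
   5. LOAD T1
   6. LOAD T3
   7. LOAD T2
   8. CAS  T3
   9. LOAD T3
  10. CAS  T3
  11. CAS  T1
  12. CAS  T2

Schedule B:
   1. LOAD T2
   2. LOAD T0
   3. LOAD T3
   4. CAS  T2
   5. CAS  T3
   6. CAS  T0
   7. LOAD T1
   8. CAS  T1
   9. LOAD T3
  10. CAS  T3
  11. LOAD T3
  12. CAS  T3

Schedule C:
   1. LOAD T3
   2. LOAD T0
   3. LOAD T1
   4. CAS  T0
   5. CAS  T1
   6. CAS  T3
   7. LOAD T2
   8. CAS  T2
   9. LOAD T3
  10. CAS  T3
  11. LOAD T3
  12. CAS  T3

Tracing schedule A:
[1] T3.load  rd  (counter 2, T3.r 2)
[2] T3.cas  hit  (counter 3, T3.r 2)
[3] T0.load  rd  (counter 3, T0.r 3)
[4] T0.cas  hit  (counter 4, T0.r 3)
[5] T1.load  rd  (counter 4, T1.r 4)
[6] T3.load  rd  (counter 4, T3.r 4)
[7] T2.load  rd  (counter 4, T2.r 4)
[8] T3.cas  hit  (counter 5, T3.r 4)
[9] T3.load  rd  (counter 5, T3.r 5)
[10] T3.cas  hit  (counter 6, T3.r 5)
[11] T1.cas  miss  (counter 6, T1.r 4)
[12] T2.cas  miss  (counter 6, T2.r 4)

A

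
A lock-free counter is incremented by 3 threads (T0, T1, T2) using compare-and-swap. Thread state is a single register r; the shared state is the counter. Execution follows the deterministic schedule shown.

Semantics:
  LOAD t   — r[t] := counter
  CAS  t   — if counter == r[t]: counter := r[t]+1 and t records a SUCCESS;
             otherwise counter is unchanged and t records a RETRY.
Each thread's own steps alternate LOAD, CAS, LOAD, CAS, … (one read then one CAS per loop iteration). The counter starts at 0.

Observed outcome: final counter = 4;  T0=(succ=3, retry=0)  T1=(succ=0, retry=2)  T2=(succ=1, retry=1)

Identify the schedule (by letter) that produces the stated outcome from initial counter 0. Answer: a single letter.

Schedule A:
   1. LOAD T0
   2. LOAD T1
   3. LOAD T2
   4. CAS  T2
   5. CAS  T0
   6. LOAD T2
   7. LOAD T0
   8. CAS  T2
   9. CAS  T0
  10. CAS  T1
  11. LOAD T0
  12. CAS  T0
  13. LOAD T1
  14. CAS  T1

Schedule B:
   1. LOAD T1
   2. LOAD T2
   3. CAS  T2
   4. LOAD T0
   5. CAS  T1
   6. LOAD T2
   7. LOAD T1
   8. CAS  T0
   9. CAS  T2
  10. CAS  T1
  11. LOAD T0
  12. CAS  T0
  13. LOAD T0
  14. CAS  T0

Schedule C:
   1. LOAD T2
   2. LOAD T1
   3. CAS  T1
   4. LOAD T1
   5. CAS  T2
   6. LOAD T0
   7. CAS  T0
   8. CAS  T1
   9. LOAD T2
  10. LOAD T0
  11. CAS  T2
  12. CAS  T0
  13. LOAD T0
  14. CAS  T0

Simulating candidate B:
   1) LOAD T1:  M=0  r_T1=0
   2) LOAD T2:  M=0  r_T2=0
   3) CAS  T2:  M=1  r_T2=0 ✓
   4) LOAD T0:  M=1  r_T0=1
   5) CAS  T1:  M=1  r_T1=0 ✗
   6) LOAD T2:  M=1  r_T2=1
   7) LOAD T1:  M=1  r_T1=1
   8) CAS  T0:  M=2  r_T0=1 ✓
   9) CAS  T2:  M=2  r_T2=1 ✗
  10) CAS  T1:  M=2  r_T1=1 ✗
  11) LOAD T0:  M=2  r_T0=2
  12) CAS  T0:  M=3  r_T0=2 ✓
  13) LOAD T0:  M=3  r_T0=3
  14) CAS  T0:  M=4  r_T0=3 ✓

B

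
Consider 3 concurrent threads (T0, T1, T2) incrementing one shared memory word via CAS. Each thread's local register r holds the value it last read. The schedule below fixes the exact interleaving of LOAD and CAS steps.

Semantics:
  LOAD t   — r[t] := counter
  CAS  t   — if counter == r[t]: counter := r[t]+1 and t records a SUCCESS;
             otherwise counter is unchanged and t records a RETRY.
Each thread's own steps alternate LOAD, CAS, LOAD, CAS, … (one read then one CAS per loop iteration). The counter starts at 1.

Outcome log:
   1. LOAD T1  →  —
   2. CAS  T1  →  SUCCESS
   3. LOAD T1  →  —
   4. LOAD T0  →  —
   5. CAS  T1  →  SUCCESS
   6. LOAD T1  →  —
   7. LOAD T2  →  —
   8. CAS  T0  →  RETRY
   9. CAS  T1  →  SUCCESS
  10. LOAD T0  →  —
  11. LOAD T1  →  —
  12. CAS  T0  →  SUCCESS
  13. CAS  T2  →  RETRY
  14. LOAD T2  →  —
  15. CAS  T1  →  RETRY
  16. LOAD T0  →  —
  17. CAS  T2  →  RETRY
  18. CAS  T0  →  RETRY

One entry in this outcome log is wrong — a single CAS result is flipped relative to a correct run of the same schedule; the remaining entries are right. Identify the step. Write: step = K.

step = 17

Correct run:
1. LOAD T1 → mem=1 r[T1]=1 [LOAD]
2. CAS T1 → mem=2 r[T1]=1 [OK]
3. LOAD T1 → mem=2 r[T1]=2 [LOAD]
4. LOAD T0 → mem=2 r[T0]=2 [LOAD]
5. CAS T1 → mem=3 r[T1]=2 [OK]
6. LOAD T1 → mem=3 r[T1]=3 [LOAD]
7. LOAD T2 → mem=3 r[T2]=3 [LOAD]
8. CAS T0 → mem=3 r[T0]=2 [RETRY]
9. CAS T1 → mem=4 r[T1]=3 [OK]
10. LOAD T0 → mem=4 r[T0]=4 [LOAD]
11. LOAD T1 → mem=4 r[T1]=4 [LOAD]
12. CAS T0 → mem=5 r[T0]=4 [OK]
13. CAS T2 → mem=5 r[T2]=3 [RETRY]
14. LOAD T2 → mem=5 r[T2]=5 [LOAD]
15. CAS T1 → mem=5 r[T1]=4 [RETRY]
16. LOAD T0 → mem=5 r[T0]=5 [LOAD]
17. CAS T2 → mem=6 r[T2]=5 [OK]
18. CAS T0 → mem=6 r[T0]=5 [RETRY]
Mismatch at 17.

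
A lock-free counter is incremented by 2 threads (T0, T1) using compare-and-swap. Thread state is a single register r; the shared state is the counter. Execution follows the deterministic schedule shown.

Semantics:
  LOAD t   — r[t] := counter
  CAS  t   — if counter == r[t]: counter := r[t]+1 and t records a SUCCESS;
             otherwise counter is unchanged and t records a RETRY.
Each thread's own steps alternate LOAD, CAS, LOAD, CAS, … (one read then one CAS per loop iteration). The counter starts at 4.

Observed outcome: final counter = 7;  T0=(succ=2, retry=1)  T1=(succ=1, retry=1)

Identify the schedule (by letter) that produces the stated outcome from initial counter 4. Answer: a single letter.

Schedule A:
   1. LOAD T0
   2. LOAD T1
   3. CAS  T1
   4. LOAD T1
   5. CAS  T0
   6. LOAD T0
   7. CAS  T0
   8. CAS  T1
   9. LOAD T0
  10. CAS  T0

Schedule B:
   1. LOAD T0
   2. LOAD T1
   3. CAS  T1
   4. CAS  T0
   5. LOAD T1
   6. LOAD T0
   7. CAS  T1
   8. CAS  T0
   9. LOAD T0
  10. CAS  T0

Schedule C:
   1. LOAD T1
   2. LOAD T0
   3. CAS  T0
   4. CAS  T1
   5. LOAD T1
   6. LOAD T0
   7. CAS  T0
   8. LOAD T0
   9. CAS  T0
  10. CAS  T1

A

Simulating candidate A:
#1 T0 reads 4
#2 T1 reads 4
#3 T1 CAS(4→5) writes; counter now 5
#4 T1 reads 5
#5 T0 CAS(4→5) fails; counter now 5
#6 T0 reads 5
#7 T0 CAS(5→6) writes; counter now 6
#8 T1 CAS(5→6) fails; counter now 6
#9 T0 reads 6
#10 T0 CAS(6→7) writes; counter now 7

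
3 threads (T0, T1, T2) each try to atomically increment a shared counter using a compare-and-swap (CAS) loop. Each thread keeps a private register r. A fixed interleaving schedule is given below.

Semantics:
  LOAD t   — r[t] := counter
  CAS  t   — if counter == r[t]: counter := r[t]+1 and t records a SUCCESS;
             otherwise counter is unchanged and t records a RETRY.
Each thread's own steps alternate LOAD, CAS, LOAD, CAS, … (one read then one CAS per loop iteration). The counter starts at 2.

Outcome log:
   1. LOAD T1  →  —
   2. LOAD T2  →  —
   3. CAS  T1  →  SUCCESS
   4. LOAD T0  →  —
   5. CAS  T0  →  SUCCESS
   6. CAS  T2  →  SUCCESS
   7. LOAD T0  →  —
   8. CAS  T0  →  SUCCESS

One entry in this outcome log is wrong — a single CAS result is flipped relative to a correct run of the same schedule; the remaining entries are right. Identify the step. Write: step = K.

step = 6

Re-executing:
T1 LOAD — after: cnt=2, r=2 — load
T2 LOAD — after: cnt=2, r=2 — load
T1 CAS — after: cnt=3, r=2 — ok
T0 LOAD — after: cnt=3, r=3 — load
T0 CAS — after: cnt=4, r=3 — ok
T2 CAS — after: cnt=4, r=2 — retry
T0 LOAD — after: cnt=4, r=4 — load
T0 CAS — after: cnt=5, r=4 — ok
Flip is step 6.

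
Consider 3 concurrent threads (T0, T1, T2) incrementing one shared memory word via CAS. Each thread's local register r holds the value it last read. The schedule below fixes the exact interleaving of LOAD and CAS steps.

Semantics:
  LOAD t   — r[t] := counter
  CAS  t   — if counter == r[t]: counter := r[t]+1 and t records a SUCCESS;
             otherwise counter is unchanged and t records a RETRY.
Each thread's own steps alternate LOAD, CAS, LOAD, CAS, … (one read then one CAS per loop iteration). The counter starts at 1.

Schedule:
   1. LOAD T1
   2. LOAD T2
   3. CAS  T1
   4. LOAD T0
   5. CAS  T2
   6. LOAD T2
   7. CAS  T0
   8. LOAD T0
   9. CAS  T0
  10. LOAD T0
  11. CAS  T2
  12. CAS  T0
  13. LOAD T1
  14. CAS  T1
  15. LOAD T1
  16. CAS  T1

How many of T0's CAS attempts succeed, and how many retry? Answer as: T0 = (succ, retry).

T0 = (3, 0)

[1] T1.load  rd  (counter 1, T1.r 1)
[2] T2.load  rd  (counter 1, T2.r 1)
[3] T1.cas  hit  (counter 2, T1.r 1)
[4] T0.load  rd  (counter 2, T0.r 2)
[5] T2.cas  miss  (counter 2, T2.r 1)
[6] T2.load  rd  (counter 2, T2.r 2)
[7] T0.cas  hit  (counter 3, T0.r 2)
[8] T0.load  rd  (counter 3, T0.r 3)
[9] T0.cas  hit  (counter 4, T0.r 3)
[10] T0.load  rd  (counter 4, T0.r 4)
[11] T2.cas  miss  (counter 4, T2.r 2)
[12] T0.cas  hit  (counter 5, T0.r 4)
[13] T1.load  rd  (counter 5, T1.r 5)
[14] T1.cas  hit  (counter 6, T1.r 5)
[15] T1.load  rd  (counter 6, T1.r 6)
[16] T1.cas  hit  (counter 7, T1.r 6)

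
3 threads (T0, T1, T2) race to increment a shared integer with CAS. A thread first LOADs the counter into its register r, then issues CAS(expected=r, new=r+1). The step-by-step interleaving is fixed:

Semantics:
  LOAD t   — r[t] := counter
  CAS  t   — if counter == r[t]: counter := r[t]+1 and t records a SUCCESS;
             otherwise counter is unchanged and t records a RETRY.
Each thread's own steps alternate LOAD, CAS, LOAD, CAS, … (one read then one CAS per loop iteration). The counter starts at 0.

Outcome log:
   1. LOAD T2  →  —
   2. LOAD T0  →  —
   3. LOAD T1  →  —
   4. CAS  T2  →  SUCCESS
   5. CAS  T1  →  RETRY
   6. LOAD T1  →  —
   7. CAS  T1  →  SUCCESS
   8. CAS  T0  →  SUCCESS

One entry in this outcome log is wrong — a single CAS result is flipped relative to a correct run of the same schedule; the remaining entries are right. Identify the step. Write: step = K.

Reference trace:
[1] T2.load  rd  (counter 0, T2.r 0)
[2] T0.load  rd  (counter 0, T0.r 0)
[3] T1.load  rd  (counter 0, T1.r 0)
[4] T2.cas  hit  (counter 1, T2.r 0)
[5] T1.cas  miss  (counter 1, T1.r 0)
[6] T1.load  rd  (counter 1, T1.r 1)
[7] T1.cas  hit  (counter 2, T1.r 1)
[8] T0.cas  miss  (counter 2, T0.r 0)
Log disagrees first at step 8.

step = 8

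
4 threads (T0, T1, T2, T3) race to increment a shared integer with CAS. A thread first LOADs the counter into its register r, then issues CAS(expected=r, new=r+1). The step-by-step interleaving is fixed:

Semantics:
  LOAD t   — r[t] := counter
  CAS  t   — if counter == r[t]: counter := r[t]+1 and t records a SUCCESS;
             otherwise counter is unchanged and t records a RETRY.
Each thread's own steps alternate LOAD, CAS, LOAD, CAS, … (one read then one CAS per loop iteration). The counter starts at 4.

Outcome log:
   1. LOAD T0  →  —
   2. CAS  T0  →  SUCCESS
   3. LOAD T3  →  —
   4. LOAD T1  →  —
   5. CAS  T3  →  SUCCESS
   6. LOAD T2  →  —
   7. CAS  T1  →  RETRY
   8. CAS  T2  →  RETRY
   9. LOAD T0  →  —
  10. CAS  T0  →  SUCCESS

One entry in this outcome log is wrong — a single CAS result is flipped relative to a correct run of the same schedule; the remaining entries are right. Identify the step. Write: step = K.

step = 8

Correct run:
T0 LOAD — after: cnt=4, r=4 — load
T0 CAS — after: cnt=5, r=4 — ok
T3 LOAD — after: cnt=5, r=5 — load
T1 LOAD — after: cnt=5, r=5 — load
T3 CAS — after: cnt=6, r=5 — ok
T2 LOAD — after: cnt=6, r=6 — load
T1 CAS — after: cnt=6, r=5 — retry
T2 CAS — after: cnt=7, r=6 — ok
T0 LOAD — after: cnt=7, r=7 — load
T0 CAS — after: cnt=8, r=7 — ok
Log disagrees first at step 8.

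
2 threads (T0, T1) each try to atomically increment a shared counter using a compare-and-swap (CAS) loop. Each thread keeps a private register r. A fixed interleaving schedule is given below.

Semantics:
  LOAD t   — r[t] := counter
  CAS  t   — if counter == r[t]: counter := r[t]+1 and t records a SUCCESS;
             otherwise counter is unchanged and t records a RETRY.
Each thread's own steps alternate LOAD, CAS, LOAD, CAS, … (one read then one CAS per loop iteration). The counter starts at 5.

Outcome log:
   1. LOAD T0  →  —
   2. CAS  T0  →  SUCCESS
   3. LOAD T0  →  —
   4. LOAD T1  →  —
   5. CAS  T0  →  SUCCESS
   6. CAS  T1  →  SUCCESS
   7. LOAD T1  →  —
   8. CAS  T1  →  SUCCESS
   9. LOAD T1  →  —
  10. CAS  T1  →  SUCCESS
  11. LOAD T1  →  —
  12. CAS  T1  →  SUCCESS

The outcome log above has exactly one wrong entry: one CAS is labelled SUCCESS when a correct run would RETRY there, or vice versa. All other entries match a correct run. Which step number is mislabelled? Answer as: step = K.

Reference trace:
#1 T0 reads 5
#2 T0 CAS(5→6) writes; counter now 6
#3 T0 reads 6
#4 T1 reads 6
#5 T0 CAS(6→7) writes; counter now 7
#6 T1 CAS(6→7) fails; counter now 7
#7 T1 reads 7
#8 T1 CAS(7→8) writes; counter now 8
#9 T1 reads 8
#10 T1 CAS(8→9) writes; counter now 9
#11 T1 reads 9
#12 T1 CAS(9→10) writes; counter now 10
Mismatch at 6.

step = 6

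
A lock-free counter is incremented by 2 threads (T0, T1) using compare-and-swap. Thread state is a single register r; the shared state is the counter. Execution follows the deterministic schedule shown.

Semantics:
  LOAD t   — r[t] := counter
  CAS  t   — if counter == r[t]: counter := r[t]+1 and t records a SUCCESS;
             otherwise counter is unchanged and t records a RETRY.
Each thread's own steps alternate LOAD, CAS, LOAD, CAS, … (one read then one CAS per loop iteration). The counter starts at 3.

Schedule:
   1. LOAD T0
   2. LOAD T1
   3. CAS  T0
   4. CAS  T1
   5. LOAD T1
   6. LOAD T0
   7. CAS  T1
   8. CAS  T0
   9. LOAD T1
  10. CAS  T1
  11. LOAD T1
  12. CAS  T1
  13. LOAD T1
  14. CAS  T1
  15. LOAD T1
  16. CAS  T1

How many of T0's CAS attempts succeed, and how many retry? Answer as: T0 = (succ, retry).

T0 = (1, 1)

1. LOAD T0 → mem=3 r[T0]=3 [LOAD]
2. LOAD T1 → mem=3 r[T1]=3 [LOAD]
3. CAS T0 → mem=4 r[T0]=3 [OK]
4. CAS T1 → mem=4 r[T1]=3 [RETRY]
5. LOAD T1 → mem=4 r[T1]=4 [LOAD]
6. LOAD T0 → mem=4 r[T0]=4 [LOAD]
7. CAS T1 → mem=5 r[T1]=4 [OK]
8. CAS T0 → mem=5 r[T0]=4 [RETRY]
9. LOAD T1 → mem=5 r[T1]=5 [LOAD]
10. CAS T1 → mem=6 r[T1]=5 [OK]
11. LOAD T1 → mem=6 r[T1]=6 [LOAD]
12. CAS T1 → mem=7 r[T1]=6 [OK]
13. LOAD T1 → mem=7 r[T1]=7 [LOAD]
14. CAS T1 → mem=8 r[T1]=7 [OK]
15. LOAD T1 → mem=8 r[T1]=8 [LOAD]
16. CAS T1 → mem=9 r[T1]=8 [OK]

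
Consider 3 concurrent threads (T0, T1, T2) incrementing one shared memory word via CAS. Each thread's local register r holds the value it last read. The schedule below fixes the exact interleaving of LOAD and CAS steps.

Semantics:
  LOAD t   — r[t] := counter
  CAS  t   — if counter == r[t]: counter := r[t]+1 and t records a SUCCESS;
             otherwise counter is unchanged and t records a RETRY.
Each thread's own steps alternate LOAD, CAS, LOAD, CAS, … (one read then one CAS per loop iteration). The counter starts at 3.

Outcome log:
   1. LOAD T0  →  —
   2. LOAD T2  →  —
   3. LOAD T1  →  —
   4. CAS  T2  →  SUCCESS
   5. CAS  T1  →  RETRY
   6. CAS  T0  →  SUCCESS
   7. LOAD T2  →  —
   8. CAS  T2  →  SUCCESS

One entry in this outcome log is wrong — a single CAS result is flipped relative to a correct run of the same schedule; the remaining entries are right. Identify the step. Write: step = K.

step = 6

Re-executing:
1. LOAD T0 → mem=3 r[T0]=3 [LOAD]
2. LOAD T2 → mem=3 r[T2]=3 [LOAD]
3. LOAD T1 → mem=3 r[T1]=3 [LOAD]
4. CAS T2 → mem=4 r[T2]=3 [OK]
5. CAS T1 → mem=4 r[T1]=3 [RETRY]
6. CAS T0 → mem=4 r[T0]=3 [RETRY]
7. LOAD T2 → mem=4 r[T2]=4 [LOAD]
8. CAS T2 → mem=5 r[T2]=4 [OK]
Flip is step 6.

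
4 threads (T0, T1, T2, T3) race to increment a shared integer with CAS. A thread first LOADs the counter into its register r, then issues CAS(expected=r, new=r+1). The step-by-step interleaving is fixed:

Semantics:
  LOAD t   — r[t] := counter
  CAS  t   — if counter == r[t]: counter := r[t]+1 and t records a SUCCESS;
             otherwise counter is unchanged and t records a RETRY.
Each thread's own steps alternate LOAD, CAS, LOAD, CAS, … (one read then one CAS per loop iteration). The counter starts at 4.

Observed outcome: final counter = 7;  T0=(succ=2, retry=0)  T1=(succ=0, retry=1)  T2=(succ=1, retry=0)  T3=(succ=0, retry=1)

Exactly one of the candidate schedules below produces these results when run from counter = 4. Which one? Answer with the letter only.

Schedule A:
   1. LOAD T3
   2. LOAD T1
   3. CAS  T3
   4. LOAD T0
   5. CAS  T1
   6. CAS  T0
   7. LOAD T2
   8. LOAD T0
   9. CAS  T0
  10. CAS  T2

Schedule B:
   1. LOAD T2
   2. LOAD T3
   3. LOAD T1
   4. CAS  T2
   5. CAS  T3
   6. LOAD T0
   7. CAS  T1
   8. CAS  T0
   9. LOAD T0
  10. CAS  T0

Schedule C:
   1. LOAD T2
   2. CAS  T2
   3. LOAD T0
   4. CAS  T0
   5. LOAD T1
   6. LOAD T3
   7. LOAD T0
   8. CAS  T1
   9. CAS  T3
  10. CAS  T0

Tracing schedule B:
T2 LOAD — after: cnt=4, r=4 — load
T3 LOAD — after: cnt=4, r=4 — load
T1 LOAD — after: cnt=4, r=4 — load
T2 CAS — after: cnt=5, r=4 — ok
T3 CAS — after: cnt=5, r=4 — retry
T0 LOAD — after: cnt=5, r=5 — load
T1 CAS — after: cnt=5, r=4 — retry
T0 CAS — after: cnt=6, r=5 — ok
T0 LOAD — after: cnt=6, r=6 — load
T0 CAS — after: cnt=7, r=6 — ok

B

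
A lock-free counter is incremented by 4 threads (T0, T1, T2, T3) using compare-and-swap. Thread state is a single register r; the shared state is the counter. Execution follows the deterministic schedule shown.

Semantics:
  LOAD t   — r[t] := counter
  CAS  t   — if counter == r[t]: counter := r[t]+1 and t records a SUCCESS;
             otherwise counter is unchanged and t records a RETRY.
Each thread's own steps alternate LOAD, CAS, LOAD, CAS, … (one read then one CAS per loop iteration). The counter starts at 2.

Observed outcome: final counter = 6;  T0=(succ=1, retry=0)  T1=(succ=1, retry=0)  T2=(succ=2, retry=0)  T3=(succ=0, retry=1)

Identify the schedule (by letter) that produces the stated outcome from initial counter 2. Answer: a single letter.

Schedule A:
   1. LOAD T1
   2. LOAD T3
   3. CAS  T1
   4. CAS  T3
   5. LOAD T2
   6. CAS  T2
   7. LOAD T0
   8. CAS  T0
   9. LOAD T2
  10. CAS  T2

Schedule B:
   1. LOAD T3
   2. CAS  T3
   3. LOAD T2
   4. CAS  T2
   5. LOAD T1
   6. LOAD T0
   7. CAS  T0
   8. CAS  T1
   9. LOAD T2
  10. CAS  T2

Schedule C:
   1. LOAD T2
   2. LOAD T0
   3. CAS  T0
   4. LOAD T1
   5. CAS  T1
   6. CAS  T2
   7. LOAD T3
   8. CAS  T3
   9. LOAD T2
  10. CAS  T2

Simulating candidate A:
1. LOAD T1 → mem=2 r[T1]=2 [LOAD]
2. LOAD T3 → mem=2 r[T3]=2 [LOAD]
3. CAS T1 → mem=3 r[T1]=2 [OK]
4. CAS T3 → mem=3 r[T3]=2 [RETRY]
5. LOAD T2 → mem=3 r[T2]=3 [LOAD]
6. CAS T2 → mem=4 r[T2]=3 [OK]
7. LOAD T0 → mem=4 r[T0]=4 [LOAD]
8. CAS T0 → mem=5 r[T0]=4 [OK]
9. LOAD T2 → mem=5 r[T2]=5 [LOAD]
10. CAS T2 → mem=6 r[T2]=5 [OK]

A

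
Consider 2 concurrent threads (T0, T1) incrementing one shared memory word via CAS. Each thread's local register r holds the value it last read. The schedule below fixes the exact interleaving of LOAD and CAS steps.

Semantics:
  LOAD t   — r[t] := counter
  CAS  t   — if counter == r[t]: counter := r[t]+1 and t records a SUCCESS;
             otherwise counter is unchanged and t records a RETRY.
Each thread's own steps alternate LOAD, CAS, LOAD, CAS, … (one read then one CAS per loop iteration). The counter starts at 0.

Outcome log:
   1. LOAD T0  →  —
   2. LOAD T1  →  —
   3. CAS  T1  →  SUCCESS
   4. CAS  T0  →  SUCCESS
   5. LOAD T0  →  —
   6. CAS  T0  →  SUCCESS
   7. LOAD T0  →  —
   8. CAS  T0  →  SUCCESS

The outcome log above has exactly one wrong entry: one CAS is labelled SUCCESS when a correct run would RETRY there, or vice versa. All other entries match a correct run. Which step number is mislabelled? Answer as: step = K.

Correct run:
step 1: T0 LOAD ⇒ load; ctr=0 reg=0
step 2: T1 LOAD ⇒ load; ctr=0 reg=0
step 3: T1 CAS ⇒ ok; ctr=1 reg=0
step 4: T0 CAS ⇒ retry; ctr=1 reg=0
step 5: T0 LOAD ⇒ load; ctr=1 reg=1
step 6: T0 CAS ⇒ ok; ctr=2 reg=1
step 7: T0 LOAD ⇒ load; ctr=2 reg=2
step 8: T0 CAS ⇒ ok; ctr=3 reg=2
Mismatch at 4.

step = 4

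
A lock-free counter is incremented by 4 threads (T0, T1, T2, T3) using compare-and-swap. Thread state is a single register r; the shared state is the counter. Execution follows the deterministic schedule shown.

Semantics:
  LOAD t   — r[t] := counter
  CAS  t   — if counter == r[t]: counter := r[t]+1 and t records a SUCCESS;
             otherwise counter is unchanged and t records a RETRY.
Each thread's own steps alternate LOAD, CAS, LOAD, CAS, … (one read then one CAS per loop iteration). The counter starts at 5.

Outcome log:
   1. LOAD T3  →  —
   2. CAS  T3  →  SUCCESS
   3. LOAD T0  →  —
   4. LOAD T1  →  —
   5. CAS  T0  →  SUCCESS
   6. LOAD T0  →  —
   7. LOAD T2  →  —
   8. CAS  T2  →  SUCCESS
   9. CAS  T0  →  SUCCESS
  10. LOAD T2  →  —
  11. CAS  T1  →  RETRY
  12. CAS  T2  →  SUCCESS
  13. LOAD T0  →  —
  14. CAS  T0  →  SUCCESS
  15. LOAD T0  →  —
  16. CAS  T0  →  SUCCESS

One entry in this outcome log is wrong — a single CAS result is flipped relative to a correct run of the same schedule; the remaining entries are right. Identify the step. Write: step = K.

Re-executing:
1. LOAD T3 → mem=5 r[T3]=5 [LOAD]
2. CAS T3 → mem=6 r[T3]=5 [OK]
3. LOAD T0 → mem=6 r[T0]=6 [LOAD]
4. LOAD T1 → mem=6 r[T1]=6 [LOAD]
5. CAS T0 → mem=7 r[T0]=6 [OK]
6. LOAD T0 → mem=7 r[T0]=7 [LOAD]
7. LOAD T2 → mem=7 r[T2]=7 [LOAD]
8. CAS T2 → mem=8 r[T2]=7 [OK]
9. CAS T0 → mem=8 r[T0]=7 [RETRY]
10. LOAD T2 → mem=8 r[T2]=8 [LOAD]
11. CAS T1 → mem=8 r[T1]=6 [RETRY]
12. CAS T2 → mem=9 r[T2]=8 [OK]
13. LOAD T0 → mem=9 r[T0]=9 [LOAD]
14. CAS T0 → mem=10 r[T0]=9 [OK]
15. LOAD T0 → mem=10 r[T0]=10 [LOAD]
16. CAS T0 → mem=11 r[T0]=10 [OK]
Flip is step 9.

step = 9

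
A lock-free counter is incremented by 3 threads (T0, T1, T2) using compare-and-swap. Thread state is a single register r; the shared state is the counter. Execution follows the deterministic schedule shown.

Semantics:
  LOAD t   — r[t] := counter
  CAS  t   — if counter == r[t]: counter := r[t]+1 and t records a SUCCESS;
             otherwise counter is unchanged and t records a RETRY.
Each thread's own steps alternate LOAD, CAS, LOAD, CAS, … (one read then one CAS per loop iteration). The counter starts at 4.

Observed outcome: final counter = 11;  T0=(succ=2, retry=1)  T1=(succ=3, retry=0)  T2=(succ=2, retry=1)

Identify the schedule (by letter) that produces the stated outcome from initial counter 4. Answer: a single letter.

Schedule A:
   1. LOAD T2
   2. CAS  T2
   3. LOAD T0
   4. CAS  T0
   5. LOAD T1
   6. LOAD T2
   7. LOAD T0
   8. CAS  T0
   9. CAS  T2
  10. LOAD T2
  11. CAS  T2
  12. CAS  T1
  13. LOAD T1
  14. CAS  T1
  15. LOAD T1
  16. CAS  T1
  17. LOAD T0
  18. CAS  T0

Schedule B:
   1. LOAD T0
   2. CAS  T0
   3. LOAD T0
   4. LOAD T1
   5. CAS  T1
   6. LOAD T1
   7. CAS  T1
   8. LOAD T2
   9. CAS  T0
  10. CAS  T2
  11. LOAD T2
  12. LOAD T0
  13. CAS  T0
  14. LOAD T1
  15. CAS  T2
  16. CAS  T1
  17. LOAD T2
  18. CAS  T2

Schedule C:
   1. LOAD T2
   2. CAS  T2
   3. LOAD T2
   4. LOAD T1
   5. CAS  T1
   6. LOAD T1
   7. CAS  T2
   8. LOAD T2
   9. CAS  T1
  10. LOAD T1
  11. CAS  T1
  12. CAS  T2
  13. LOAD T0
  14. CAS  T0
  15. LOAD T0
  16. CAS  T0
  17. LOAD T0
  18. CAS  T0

Run B:
[1] T0.load  rd  (counter 4, T0.r 4)
[2] T0.cas  hit  (counter 5, T0.r 4)
[3] T0.load  rd  (counter 5, T0.r 5)
[4] T1.load  rd  (counter 5, T1.r 5)
[5] T1.cas  hit  (counter 6, T1.r 5)
[6] T1.load  rd  (counter 6, T1.r 6)
[7] T1.cas  hit  (counter 7, T1.r 6)
[8] T2.load  rd  (counter 7, T2.r 7)
[9] T0.cas  miss  (counter 7, T0.r 5)
[10] T2.cas  hit  (counter 8, T2.r 7)
[11] T2.load  rd  (counter 8, T2.r 8)
[12] T0.load  rd  (counter 8, T0.r 8)
[13] T0.cas  hit  (counter 9, T0.r 8)
[14] T1.load  rd  (counter 9, T1.r 9)
[15] T2.cas  miss  (counter 9, T2.r 8)
[16] T1.cas  hit  (counter 10, T1.r 9)
[17] T2.load  rd  (counter 10, T2.r 10)
[18] T2.cas  hit  (counter 11, T2.r 10)

B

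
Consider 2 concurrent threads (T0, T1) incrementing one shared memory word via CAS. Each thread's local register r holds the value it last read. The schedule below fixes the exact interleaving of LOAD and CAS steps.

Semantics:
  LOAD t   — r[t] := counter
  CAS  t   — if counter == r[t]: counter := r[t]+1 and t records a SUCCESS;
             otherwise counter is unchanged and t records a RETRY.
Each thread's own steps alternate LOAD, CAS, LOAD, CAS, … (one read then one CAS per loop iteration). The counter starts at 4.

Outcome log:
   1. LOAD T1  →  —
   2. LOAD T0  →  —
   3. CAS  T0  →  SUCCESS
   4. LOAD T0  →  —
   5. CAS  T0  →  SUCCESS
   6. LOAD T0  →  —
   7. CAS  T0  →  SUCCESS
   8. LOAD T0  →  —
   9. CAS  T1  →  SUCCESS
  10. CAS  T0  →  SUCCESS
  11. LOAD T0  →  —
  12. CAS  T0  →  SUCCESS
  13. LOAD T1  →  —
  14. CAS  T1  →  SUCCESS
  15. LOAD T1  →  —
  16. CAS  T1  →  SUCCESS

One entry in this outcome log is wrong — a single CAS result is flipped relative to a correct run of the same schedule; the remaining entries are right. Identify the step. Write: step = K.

step = 9

Correct run:
[1] T1.load  rd  (counter 4, T1.r 4)
[2] T0.load  rd  (counter 4, T0.r 4)
[3] T0.cas  hit  (counter 5, T0.r 4)
[4] T0.load  rd  (counter 5, T0.r 5)
[5] T0.cas  hit  (counter 6, T0.r 5)
[6] T0.load  rd  (counter 6, T0.r 6)
[7] T0.cas  hit  (counter 7, T0.r 6)
[8] T0.load  rd  (counter 7, T0.r 7)
[9] T1.cas  miss  (counter 7, T1.r 4)
[10] T0.cas  hit  (counter 8, T0.r 7)
[11] T0.load  rd  (counter 8, T0.r 8)
[12] T0.cas  hit  (counter 9, T0.r 8)
[13] T1.load  rd  (counter 9, T1.r 9)
[14] T1.cas  hit  (counter 10, T1.r 9)
[15] T1.load  rd  (counter 10, T1.r 10)
[16] T1.cas  hit  (counter 11, T1.r 10)
Mismatch at 9.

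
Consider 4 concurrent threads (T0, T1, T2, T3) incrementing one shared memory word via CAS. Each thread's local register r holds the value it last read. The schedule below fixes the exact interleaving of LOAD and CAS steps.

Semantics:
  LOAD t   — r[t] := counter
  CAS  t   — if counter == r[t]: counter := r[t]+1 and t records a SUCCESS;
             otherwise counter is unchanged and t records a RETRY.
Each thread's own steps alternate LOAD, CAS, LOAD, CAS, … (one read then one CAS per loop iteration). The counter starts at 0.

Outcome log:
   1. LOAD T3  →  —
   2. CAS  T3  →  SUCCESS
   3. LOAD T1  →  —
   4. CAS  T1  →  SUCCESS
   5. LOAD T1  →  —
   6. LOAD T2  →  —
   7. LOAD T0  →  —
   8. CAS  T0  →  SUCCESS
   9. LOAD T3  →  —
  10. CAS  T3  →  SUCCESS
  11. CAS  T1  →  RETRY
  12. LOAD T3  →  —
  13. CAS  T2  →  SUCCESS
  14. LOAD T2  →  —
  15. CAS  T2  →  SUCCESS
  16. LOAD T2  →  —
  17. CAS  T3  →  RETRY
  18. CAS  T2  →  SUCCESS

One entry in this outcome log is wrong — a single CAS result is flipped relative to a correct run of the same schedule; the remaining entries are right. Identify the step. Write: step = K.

Reference trace:
step 1: T3 LOAD ⇒ load; ctr=0 reg=0
step 2: T3 CAS ⇒ ok; ctr=1 reg=0
step 3: T1 LOAD ⇒ load; ctr=1 reg=1
step 4: T1 CAS ⇒ ok; ctr=2 reg=1
step 5: T1 LOAD ⇒ load; ctr=2 reg=2
step 6: T2 LOAD ⇒ load; ctr=2 reg=2
step 7: T0 LOAD ⇒ load; ctr=2 reg=2
step 8: T0 CAS ⇒ ok; ctr=3 reg=2
step 9: T3 LOAD ⇒ load; ctr=3 reg=3
step 10: T3 CAS ⇒ ok; ctr=4 reg=3
step 11: T1 CAS ⇒ retry; ctr=4 reg=2
step 12: T3 LOAD ⇒ load; ctr=4 reg=4
step 13: T2 CAS ⇒ retry; ctr=4 reg=2
step 14: T2 LOAD ⇒ load; ctr=4 reg=4
step 15: T2 CAS ⇒ ok; ctr=5 reg=4
step 16: T2 LOAD ⇒ load; ctr=5 reg=5
step 17: T3 CAS ⇒ retry; ctr=5 reg=4
step 18: T2 CAS ⇒ ok; ctr=6 reg=5
Mismatch at 13.

step = 13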